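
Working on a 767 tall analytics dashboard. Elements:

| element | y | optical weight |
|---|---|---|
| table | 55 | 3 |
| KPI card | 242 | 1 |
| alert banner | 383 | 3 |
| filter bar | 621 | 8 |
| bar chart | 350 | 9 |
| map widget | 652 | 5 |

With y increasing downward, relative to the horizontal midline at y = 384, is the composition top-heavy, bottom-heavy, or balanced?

Weights sum to 3 + 1 + 3 + 8 + 9 + 5 = 29.
y: moment 12934 / weight 29 ≈ 446.00
446.0 lies below (larger y than) the midline 384, so the layout is bottom-heavy.

bottom-heavy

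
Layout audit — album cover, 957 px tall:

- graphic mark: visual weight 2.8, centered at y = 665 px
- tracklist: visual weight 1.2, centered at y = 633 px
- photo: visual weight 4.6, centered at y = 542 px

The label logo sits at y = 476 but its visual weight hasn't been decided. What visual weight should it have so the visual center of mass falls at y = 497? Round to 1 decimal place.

Fixed elements: Σw = 2.8 + 1.2 + 4.6 = 8.6, Σw·y = 2.8·665 + 1.2·633 + 4.6·542 = 5114.8.
Balance at y = 497 requires (5114.8 + w·476) / (8.6 + w) = 497.
Rearranging, w·(476 − 497) = 497·8.6 − 5114.8 = -840.6, so w ≈ -840.6/-21 = 40.03.

w ≈ 40.0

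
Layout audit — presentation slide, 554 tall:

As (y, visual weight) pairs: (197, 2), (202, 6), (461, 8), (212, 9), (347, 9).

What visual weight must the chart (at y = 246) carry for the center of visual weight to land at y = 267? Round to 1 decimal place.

w ≈ 59.4

Fixed elements: Σw = 2 + 6 + 8 + 9 + 9 = 34, Σw·y = 2·197 + 6·202 + 8·461 + 9·212 + 9·347 = 10325.
For the centroid to hit 267: (10325 + w·246) / (34 + w) = 267.
Rearranging, w·(246 − 267) = 267·34 − 10325 = -1247, so w ≈ -1247/-21 = 59.38.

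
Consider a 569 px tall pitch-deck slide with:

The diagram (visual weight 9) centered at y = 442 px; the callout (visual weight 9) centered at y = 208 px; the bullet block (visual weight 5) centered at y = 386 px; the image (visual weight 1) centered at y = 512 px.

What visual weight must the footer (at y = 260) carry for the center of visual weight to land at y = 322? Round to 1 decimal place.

Fixed elements: Σw = 9 + 9 + 5 + 1 = 24, Σw·y = 9·442 + 9·208 + 5·386 + 1·512 = 8292.
Balance at y = 322 requires (8292 + w·260) / (24 + w) = 322.
So w = (322·24 − 8292)/(260 − 322) = -564/-62 ≈ 9.10.

w ≈ 9.1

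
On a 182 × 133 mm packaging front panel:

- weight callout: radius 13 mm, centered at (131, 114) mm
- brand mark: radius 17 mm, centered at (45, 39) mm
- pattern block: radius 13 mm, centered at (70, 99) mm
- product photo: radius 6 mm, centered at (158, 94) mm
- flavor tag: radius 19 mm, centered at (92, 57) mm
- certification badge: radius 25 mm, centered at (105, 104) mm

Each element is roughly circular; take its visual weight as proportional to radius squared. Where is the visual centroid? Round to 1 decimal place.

(91.9, 82.6)

r² weights: weight callout 13² = 169, brand mark 17² = 289, pattern block 13² = 169, product photo 6² = 36, flavor tag 19² = 361, certification badge 25² = 625. Total = 1649.
x-moment: 169·131 + 289·45 + 169·70 + 36·158 + 361·92 + 625·105 = 151499; centroid 151499/1649 ≈ 91.87.
y-moment: 169·114 + 289·39 + 169·99 + 36·94 + 361·57 + 625·104 = 136229; centroid 136229/1649 ≈ 82.61.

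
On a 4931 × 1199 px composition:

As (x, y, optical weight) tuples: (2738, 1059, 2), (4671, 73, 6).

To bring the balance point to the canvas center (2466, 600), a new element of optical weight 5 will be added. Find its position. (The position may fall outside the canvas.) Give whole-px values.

(-289, 1049)

New total weight: (2 + 6) + 5 = 13.
x: target moment 13×2466 = 32058; current 2·2738 + 6·4671 = 33502; the new element supplies -1444, so x = -1444/5 ≈ -288.80.
y: target moment 13×600 = 7800; current 2·1059 + 6·73 = 2556; the new element supplies 5244, so y = 5244/5 ≈ 1048.80.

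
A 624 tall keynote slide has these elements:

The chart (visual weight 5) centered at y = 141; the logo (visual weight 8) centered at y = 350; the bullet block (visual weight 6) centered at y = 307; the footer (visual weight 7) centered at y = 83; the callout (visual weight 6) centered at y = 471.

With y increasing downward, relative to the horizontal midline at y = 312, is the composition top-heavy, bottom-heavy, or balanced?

top-heavy

Total weight = 5 + 8 + 6 + 7 + 6 = 32.
y-moment: 5·141 + 8·350 + 6·307 + 7·83 + 6·471 = 8754; centroid 8754/32 ≈ 273.56.
Since 273.6 is above (smaller y than) 312, the composition reads top-heavy.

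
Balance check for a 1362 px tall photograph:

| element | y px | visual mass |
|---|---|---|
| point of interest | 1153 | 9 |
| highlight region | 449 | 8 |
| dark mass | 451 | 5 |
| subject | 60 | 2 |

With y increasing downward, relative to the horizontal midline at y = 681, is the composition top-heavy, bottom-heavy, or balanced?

balanced

Σw = 9 + 8 + 5 + 2 = 24.
Σw·y = 9·1153 + 8·449 + 5·451 + 2·60 = 16344, so ȳ = 16344/24 ≈ 681.00.
681.00 = 681 exactly: balanced.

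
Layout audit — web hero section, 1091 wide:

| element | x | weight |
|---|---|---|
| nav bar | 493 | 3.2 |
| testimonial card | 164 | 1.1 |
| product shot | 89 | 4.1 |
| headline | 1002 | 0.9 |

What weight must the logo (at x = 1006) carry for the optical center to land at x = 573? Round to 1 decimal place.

Existing Σw = 9.3 (3.2 + 1.1 + 4.1 + 0.9); existing moment 3.2·493 + 1.1·164 + 4.1·89 + 0.9·1002 = 3024.7.
Balance at x = 573 requires (3024.7 + w·1006) / (9.3 + w) = 573.
Solving: w = (573·9.3 − 3024.7) / (1006 − 573) = 2304.2 / 433 ≈ 5.32.

w ≈ 5.3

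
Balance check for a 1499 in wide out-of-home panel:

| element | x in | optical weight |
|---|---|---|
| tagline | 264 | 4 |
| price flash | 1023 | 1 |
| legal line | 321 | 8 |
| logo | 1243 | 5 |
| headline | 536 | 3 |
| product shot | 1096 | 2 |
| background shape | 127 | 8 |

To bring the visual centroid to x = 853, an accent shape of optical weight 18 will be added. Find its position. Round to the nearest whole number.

x ≈ 1451

New total weight: (4 + 1 + 8 + 5 + 3 + 2 + 8) + 18 = 49.
Along x: (15678 + 18·x) / 49 = 853 (existing moment 4·264 + 1·1023 + 8·321 + 5·1243 + 3·536 + 2·1096 + 8·127 = 15678) ⇒ x = (41797 − 15678) / 18 ≈ 1451.06.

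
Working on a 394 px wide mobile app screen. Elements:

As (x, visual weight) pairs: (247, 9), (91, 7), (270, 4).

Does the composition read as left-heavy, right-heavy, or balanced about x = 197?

Weights sum to 9 + 7 + 4 = 20.
Σw·x = 9·247 + 7·91 + 4·270 = 3940, so x̄ = 3940/20 ≈ 197.00.
197.00 = 197 exactly: balanced.

balanced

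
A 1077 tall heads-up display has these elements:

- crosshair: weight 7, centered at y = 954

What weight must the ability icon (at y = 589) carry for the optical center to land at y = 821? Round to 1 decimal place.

w ≈ 4.0

The single fixed element contributes weight 7, moment 7·954 = 6678.
For the centroid to hit 821: (6678 + w·589) / (7 + w) = 821.
Rearranging, w·(589 − 821) = 821·7 − 6678 = -931, so w ≈ -931/-232 = 4.01.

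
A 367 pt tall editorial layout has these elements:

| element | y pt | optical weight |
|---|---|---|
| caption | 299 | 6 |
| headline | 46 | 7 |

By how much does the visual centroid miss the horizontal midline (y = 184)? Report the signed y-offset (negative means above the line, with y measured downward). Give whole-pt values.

≈ -21 pt

Total weight = 6 + 7 = 13.
y: (6·299 + 7·46) / 13 = 2116 / 13 ≈ 162.77
Offset from y = 184: 162.77 − 184 ≈ -21.23.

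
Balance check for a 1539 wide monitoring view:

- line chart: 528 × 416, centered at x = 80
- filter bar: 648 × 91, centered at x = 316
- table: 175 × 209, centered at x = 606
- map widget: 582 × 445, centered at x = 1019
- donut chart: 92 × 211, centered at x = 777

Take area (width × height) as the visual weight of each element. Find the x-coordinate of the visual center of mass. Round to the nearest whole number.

Taking area as weight: line chart 528·416 = 219648, filter bar 648·91 = 58968, table 175·209 = 36575, map widget 582·445 = 258990, donut chart 92·211 = 19412. Sum 593593.
Σw·x = 219648·80 + 58968·316 + 36575·606 + 258990·1019 + 19412·777 = 337364112, so x̄ = 337364112/593593 ≈ 568.34.

x ≈ 568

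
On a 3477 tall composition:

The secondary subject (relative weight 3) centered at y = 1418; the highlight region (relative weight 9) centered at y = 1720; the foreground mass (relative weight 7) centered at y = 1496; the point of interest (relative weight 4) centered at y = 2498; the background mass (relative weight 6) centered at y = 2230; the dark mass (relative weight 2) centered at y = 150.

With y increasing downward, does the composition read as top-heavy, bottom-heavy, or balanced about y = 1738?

balanced

Σw = 3 + 9 + 7 + 4 + 6 + 2 = 31.
Σw·y = 3·1418 + 9·1720 + 7·1496 + 4·2498 + 6·2230 + 2·150 = 53878, so ȳ = 53878/31 ≈ 1738.00.
The centroid 1738.00 matches the midline at 1738, so the layout is balanced.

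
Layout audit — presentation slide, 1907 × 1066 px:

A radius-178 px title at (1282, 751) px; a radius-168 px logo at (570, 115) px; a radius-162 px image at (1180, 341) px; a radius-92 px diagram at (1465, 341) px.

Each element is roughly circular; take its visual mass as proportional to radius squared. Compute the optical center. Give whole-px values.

Weights ∝ r²: title 178² = 31684, logo 168² = 28224, image 162² = 26244, diagram 92² = 8464; Σw = 94616.
x: (31684·1282 + 28224·570 + 26244·1180 + 8464·1465) / 94616 = 100074248 / 94616 ≈ 1057.69
y: (31684·751 + 28224·115 + 26244·341 + 8464·341) / 94616 = 38875872 / 94616 ≈ 410.88

(1058, 411)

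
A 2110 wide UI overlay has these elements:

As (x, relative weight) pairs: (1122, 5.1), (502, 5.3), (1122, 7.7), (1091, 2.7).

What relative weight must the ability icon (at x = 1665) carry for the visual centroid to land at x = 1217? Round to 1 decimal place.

Existing Σw = 20.8 (5.1 + 5.3 + 7.7 + 2.7); existing moment 5.1·1122 + 5.3·502 + 7.7·1122 + 2.7·1091 = 19967.9.
For the centroid to hit 1217: (19967.9 + w·1665) / (20.8 + w) = 1217.
Rearranging, w·(1665 − 1217) = 1217·20.8 − 19967.9 = 5345.7, so w ≈ 5345.7/448 = 11.93.

w ≈ 11.9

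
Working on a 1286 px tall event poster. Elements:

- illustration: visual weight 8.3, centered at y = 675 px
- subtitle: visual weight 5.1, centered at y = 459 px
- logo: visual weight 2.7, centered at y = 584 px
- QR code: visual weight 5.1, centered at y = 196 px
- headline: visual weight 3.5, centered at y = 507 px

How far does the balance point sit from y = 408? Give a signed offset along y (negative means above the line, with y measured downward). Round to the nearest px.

≈ 90 px

Weights sum to 8.3 + 5.1 + 2.7 + 5.1 + 3.5 = 24.7.
Σw·y = 8.3·675 + 5.1·459 + 2.7·584 + 5.1·196 + 3.5·507 = 12294.3, so ȳ = 12294.3/24.7 ≈ 497.74.
Offset from y = 408: 497.74 − 408 ≈ 89.74.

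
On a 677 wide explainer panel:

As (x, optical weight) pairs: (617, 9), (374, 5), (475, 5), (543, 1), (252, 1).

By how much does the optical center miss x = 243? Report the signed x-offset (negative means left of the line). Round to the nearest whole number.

≈ 261

Weights sum to 9 + 5 + 5 + 1 + 1 = 21.
x: (9·617 + 5·374 + 5·475 + 1·543 + 1·252) / 21 = 10593 / 21 ≈ 504.43
Difference: 504.43 − 243 ≈ 261.43.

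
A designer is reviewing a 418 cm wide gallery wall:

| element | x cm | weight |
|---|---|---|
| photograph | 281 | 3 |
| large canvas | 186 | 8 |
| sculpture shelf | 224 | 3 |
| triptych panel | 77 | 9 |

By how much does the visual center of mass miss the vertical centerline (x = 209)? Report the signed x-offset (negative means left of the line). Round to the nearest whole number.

≈ -48 cm

Total weight = 3 + 8 + 3 + 9 = 23.
x: (3·281 + 8·186 + 3·224 + 9·77) / 23 = 3696 / 23 ≈ 160.70
Against x = 209, that's 160.70 − 209 = -48.30.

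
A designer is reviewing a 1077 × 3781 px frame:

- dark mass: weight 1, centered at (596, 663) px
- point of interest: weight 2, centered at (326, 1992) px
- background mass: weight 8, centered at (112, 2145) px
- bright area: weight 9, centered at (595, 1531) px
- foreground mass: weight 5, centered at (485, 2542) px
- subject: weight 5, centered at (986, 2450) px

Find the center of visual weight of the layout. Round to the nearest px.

Weights sum to 1 + 2 + 8 + 9 + 5 + 5 = 30.
Σw·x = 14854; x̄ = 14854/30 ≈ 495.13.
y: moment 60546 / weight 30 ≈ 2018.20

(495, 2018)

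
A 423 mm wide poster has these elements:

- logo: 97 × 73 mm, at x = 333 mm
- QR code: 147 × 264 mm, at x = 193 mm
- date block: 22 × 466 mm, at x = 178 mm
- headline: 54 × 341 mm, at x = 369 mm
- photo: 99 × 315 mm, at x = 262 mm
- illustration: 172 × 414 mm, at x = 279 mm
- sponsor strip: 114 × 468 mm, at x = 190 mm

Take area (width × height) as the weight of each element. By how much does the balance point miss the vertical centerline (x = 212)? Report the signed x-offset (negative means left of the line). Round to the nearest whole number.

≈ 34 mm

Areas → weights: logo 97·73 = 7081, QR code 147·264 = 38808, date block 22·466 = 10252, headline 54·341 = 18414, photo 99·315 = 31185, illustration 172·414 = 71208, sponsor strip 114·468 = 53352; Σw = 230300.
x-moment: 7081·333 + 38808·193 + 10252·178 + 18414·369 + 31185·262 + 71208·279 + 53352·190 = 56641921; centroid 56641921/230300 ≈ 245.95.
Difference: 245.95 − 212 ≈ 33.95.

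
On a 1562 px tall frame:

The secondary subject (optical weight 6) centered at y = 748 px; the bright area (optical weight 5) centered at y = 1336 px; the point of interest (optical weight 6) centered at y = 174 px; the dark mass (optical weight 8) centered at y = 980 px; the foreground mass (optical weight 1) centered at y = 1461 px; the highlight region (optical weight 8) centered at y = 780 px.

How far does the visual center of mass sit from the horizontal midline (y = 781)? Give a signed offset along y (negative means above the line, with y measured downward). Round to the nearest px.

Total weight = 6 + 5 + 6 + 8 + 1 + 8 = 34.
y: moment 27753 / weight 34 ≈ 816.26
Against y = 781, that's 816.26 − 781 = 35.26.

≈ 35 px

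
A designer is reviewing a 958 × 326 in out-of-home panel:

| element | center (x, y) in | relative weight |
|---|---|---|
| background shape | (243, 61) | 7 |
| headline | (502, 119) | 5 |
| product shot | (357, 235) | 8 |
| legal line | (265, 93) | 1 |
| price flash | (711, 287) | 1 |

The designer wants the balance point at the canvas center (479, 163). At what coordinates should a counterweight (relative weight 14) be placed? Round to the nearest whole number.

With the counterweight, Σw becomes 7 + 5 + 8 + 1 + 1 + 14 = 36.
x: target moment 36×479 = 17244; current 7·243 + 5·502 + 8·357 + 1·265 + 1·711 = 8043; the counterweight supplies 9201, so x = 9201/14 ≈ 657.21.
y: target moment 36×163 = 5868; current 7·61 + 5·119 + 8·235 + 1·93 + 1·287 = 3282; the counterweight supplies 2586, so y = 2586/14 ≈ 184.71.

(657, 185)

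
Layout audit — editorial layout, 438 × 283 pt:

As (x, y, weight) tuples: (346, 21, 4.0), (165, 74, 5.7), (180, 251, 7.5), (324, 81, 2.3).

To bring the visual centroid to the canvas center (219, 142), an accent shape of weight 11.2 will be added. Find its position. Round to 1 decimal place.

(205.7, 159.4)

After adding the accent shape, total weight = 4.0 + 5.7 + 7.5 + 2.3 + 11.2 = 30.7.
x: target moment 30.7×219 = 6723.3; current 4.0·346 + 5.7·165 + 7.5·180 + 2.3·324 = 4419.7; the accent shape supplies 2303.6, so x = 2303.6/11.2 ≈ 205.68.
y: target moment 30.7×142 = 4359.4; current 4.0·21 + 5.7·74 + 7.5·251 + 2.3·81 = 2574.6; the accent shape supplies 1784.8, so y = 1784.8/11.2 ≈ 159.36.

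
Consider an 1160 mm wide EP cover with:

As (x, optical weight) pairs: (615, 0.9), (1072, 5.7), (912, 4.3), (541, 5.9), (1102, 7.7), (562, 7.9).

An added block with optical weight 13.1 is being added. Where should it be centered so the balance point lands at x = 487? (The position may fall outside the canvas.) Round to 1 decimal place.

New total weight: (0.9 + 5.7 + 4.3 + 5.9 + 7.7 + 7.9) + 13.1 = 45.5.
x: target moment 45.5×487 = 22158.5; current 0.9·615 + 5.7·1072 + 4.3·912 + 5.9·541 + 7.7·1102 + 7.9·562 = 26702.6; the added block supplies -4544.1, so x = -4544.1/13.1 ≈ -346.88.

x ≈ -346.9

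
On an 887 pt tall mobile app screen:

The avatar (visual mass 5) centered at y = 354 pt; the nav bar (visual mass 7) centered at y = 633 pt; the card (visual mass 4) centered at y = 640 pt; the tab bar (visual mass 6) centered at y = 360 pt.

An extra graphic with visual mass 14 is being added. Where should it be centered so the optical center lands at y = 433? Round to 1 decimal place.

y ≈ 333.4

New total weight: (5 + 7 + 4 + 6) + 14 = 36.
y: need Σw·y = 36·433 = 15588. Existing = 5·354 + 7·633 + 4·640 + 6·360 = 10921. Remainder 4667 / 14 ≈ 333.36.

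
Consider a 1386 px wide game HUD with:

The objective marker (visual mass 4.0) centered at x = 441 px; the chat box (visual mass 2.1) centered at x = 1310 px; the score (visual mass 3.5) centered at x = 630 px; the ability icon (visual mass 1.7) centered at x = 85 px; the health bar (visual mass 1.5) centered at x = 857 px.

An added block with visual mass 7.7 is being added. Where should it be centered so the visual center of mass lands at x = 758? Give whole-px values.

x ≈ 960

After adding the added block, total weight = 4.0 + 2.1 + 3.5 + 1.7 + 1.5 + 7.7 = 20.5.
x: need Σw·x = 20.5·758 = 15539.0. Existing = 4.0·441 + 2.1·1310 + 3.5·630 + 1.7·85 + 1.5·857 = 8150.0. Remainder 7389.0 / 7.7 ≈ 959.61.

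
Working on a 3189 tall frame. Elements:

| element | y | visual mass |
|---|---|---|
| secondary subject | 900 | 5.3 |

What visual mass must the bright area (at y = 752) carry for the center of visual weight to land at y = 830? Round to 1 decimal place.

w ≈ 4.8

The single fixed element contributes weight 5.3, moment 5.3·900 = 4770.0.
Set Σw·y/Σw = 830: (4770.0 + 752w) = 830·(5.3 + w).
Solving: w = (830·5.3 − 4770.0) / (752 − 830) = -371.0 / -78 ≈ 4.76.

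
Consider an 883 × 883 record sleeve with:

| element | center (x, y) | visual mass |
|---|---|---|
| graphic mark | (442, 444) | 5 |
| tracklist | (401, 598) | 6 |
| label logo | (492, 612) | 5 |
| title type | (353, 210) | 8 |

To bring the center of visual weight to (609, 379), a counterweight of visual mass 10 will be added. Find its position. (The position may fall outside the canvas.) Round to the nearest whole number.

(1081, 234)

New total weight: (5 + 6 + 5 + 8) + 10 = 34.
x: target moment 34×609 = 20706; current 5·442 + 6·401 + 5·492 + 8·353 = 9900; the counterweight supplies 10806, so x = 10806/10 ≈ 1080.60.
y: target moment 34×379 = 12886; current 5·444 + 6·598 + 5·612 + 8·210 = 10548; the counterweight supplies 2338, so y = 2338/10 ≈ 233.80.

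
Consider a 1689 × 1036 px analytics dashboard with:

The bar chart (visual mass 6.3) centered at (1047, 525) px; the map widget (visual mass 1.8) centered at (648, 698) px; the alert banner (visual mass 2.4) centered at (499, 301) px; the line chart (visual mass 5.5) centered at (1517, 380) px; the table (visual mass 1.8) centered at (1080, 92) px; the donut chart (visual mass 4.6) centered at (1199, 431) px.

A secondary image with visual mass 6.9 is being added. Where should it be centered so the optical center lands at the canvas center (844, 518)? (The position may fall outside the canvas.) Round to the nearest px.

With the secondary image, Σw becomes 6.3 + 1.8 + 2.4 + 5.5 + 1.8 + 4.6 + 6.9 = 29.3.
x: need Σw·x = 29.3·844 = 24729.2. Existing = 6.3·1047 + 1.8·648 + 2.4·499 + 5.5·1517 + 1.8·1080 + 4.6·1199 = 24763.0. Remainder -33.8 / 6.9 ≈ -4.90.
y: need Σw·y = 29.3·518 = 15177.4. Existing = 6.3·525 + 1.8·698 + 2.4·301 + 5.5·380 + 1.8·92 + 4.6·431 = 9524.5. Remainder 5652.9 / 6.9 ≈ 819.26.

(-5, 819)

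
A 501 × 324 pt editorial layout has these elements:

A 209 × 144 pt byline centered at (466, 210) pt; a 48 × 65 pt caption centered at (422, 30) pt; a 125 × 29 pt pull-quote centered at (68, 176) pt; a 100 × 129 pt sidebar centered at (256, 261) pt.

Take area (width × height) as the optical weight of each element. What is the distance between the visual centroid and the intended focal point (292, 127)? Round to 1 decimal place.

≈ 120.4 pt

Taking area as weight: byline 209·144 = 30096, caption 48·65 = 3120, pull-quote 125·29 = 3625, sidebar 100·129 = 12900. Sum 49741.
x: (30096·466 + 3120·422 + 3625·68 + 12900·256) / 49741 = 18890276 / 49741 ≈ 379.77
y: (30096·210 + 3120·30 + 3625·176 + 12900·261) / 49741 = 10418660 / 49741 ≈ 209.46
Relative to (292, 127): Δ = (87.77, 82.46); |Δ| = √(87.77² + 82.46²) ≈ 120.43.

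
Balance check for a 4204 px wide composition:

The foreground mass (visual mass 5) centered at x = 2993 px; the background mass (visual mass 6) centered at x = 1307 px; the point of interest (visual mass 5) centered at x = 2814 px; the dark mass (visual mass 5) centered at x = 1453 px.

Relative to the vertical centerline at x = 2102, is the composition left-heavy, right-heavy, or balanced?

Weights sum to 5 + 6 + 5 + 5 = 21.
x-moment: 5·2993 + 6·1307 + 5·2814 + 5·1453 = 44142; centroid 44142/21 ≈ 2102.00.
That equals the midline 2102 — balanced.

balanced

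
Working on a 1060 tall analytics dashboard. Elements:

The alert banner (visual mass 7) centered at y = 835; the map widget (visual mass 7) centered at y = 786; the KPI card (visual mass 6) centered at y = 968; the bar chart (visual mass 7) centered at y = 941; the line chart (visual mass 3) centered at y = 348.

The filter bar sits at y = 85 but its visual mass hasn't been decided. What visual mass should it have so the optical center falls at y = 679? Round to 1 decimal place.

w ≈ 7.4

Fixed elements: Σw = 7 + 7 + 6 + 7 + 3 = 30, Σw·y = 7·835 + 7·786 + 6·968 + 7·941 + 3·348 = 24786.
For the centroid to hit 679: (24786 + w·85) / (30 + w) = 679.
Rearranging, w·(85 − 679) = 679·30 − 24786 = -4416, so w ≈ -4416/-594 = 7.43.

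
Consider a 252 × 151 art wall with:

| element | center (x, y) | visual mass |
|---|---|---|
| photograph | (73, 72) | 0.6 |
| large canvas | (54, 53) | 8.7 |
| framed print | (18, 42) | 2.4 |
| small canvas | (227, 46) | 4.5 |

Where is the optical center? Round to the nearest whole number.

Total weight = 0.6 + 8.7 + 2.4 + 4.5 = 16.2.
Σw·x = 0.6·73 + 8.7·54 + 2.4·18 + 4.5·227 = 1578.3, so x̄ = 1578.3/16.2 ≈ 97.43.
Σw·y = 0.6·72 + 8.7·53 + 2.4·42 + 4.5·46 = 812.1, so ȳ = 812.1/16.2 ≈ 50.13.

(97, 50)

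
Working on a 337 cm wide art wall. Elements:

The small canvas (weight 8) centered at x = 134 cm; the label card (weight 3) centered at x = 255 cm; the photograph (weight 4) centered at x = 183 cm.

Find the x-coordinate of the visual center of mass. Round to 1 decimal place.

Weights sum to 8 + 3 + 4 = 15.
x-moment: 8·134 + 3·255 + 4·183 = 2569; centroid 2569/15 ≈ 171.27.

x ≈ 171.3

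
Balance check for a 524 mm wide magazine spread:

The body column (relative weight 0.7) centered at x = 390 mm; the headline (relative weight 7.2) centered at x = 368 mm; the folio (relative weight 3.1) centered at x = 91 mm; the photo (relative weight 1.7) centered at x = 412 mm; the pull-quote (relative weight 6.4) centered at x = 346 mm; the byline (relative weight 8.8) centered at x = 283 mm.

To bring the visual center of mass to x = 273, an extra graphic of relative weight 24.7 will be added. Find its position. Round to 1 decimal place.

After adding the extra graphic, total weight = 0.7 + 7.2 + 3.1 + 1.7 + 6.4 + 8.8 + 24.7 = 52.6.
x: need Σw·x = 52.6·273 = 14359.8. Existing = 0.7·390 + 7.2·368 + 3.1·91 + 1.7·412 + 6.4·346 + 8.8·283 = 8609.9. Remainder 5749.9 / 24.7 ≈ 232.79.

x ≈ 232.8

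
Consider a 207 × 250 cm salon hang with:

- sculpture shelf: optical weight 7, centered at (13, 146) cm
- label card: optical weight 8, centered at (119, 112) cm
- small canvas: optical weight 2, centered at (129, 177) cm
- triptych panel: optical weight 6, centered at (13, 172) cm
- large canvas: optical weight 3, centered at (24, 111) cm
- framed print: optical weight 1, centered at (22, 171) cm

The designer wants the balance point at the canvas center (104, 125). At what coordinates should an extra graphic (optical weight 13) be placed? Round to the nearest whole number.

With the extra graphic, Σw becomes 7 + 8 + 2 + 6 + 3 + 1 + 13 = 40.
Along x: (1473 + 13·x) / 40 = 104 (existing moment 7·13 + 8·119 + 2·129 + 6·13 + 3·24 + 1·22 = 1473) ⇒ x = (4160 − 1473) / 13 ≈ 206.69.
Along y: (3808 + 13·y) / 40 = 125 (existing moment 7·146 + 8·112 + 2·177 + 6·172 + 3·111 + 1·171 = 3808) ⇒ y = (5000 − 3808) / 13 ≈ 91.69.

(207, 92)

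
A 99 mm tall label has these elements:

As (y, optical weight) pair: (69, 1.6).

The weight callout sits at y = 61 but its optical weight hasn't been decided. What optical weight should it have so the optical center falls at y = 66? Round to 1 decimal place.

w ≈ 1.0

The single fixed element contributes weight 1.6, moment 1.6·69 = 110.4.
Balance at y = 66 requires (110.4 + w·61) / (1.6 + w) = 66.
Solving: w = (66·1.6 − 110.4) / (61 − 66) = -4.8 / -5 ≈ 0.96.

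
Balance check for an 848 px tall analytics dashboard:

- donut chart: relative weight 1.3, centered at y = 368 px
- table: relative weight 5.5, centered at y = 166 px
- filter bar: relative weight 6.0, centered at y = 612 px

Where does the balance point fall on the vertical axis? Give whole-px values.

y ≈ 396

Total weight = 1.3 + 5.5 + 6.0 = 12.8.
y-moment: 1.3·368 + 5.5·166 + 6.0·612 = 5063.4; centroid 5063.4/12.8 ≈ 395.58.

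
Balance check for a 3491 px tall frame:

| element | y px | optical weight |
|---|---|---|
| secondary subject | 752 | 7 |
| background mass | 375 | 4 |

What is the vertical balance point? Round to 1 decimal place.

y ≈ 614.9

Weights sum to 7 + 4 = 11.
y: (7·752 + 4·375) / 11 = 6764 / 11 ≈ 614.91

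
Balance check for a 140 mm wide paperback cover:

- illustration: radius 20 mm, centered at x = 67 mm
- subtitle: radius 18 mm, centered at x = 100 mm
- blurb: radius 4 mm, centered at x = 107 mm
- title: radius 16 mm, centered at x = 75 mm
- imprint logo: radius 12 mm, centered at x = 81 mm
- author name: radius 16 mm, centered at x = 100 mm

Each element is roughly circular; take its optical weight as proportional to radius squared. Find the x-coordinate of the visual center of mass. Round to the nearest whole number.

Weights ∝ r²: illustration 20² = 400, subtitle 18² = 324, blurb 4² = 16, title 16² = 256, imprint logo 12² = 144, author name 16² = 256; Σw = 1396.
Σw·x = 117376; x̄ = 117376/1396 ≈ 84.08.

x ≈ 84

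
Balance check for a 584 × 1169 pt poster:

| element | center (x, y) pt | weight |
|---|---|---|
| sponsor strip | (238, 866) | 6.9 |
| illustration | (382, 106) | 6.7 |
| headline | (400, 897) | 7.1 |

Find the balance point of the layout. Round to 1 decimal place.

(340.2, 630.6)

Weights sum to 6.9 + 6.7 + 7.1 = 20.7.
x-moment: 6.9·238 + 6.7·382 + 7.1·400 = 7041.6; centroid 7041.6/20.7 ≈ 340.17.
y-moment: 6.9·866 + 6.7·106 + 7.1·897 = 13054.3; centroid 13054.3/20.7 ≈ 630.64.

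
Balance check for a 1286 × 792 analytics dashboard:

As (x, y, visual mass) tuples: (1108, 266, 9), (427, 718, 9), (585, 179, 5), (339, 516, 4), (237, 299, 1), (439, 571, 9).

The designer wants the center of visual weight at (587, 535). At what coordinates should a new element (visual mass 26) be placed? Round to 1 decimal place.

(565.3, 632.8)

New total weight: (9 + 9 + 5 + 4 + 1 + 9) + 26 = 63.
x: target moment 63×587 = 36981; current 9·1108 + 9·427 + 5·585 + 4·339 + 1·237 + 9·439 = 22284; the new element supplies 14697, so x = 14697/26 ≈ 565.27.
y: target moment 63×535 = 33705; current 9·266 + 9·718 + 5·179 + 4·516 + 1·299 + 9·571 = 17253; the new element supplies 16452, so y = 16452/26 ≈ 632.77.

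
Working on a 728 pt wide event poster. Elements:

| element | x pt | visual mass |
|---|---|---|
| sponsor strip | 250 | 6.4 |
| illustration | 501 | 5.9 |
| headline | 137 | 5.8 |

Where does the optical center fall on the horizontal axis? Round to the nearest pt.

Weights sum to 6.4 + 5.9 + 5.8 = 18.1.
x-moment: 6.4·250 + 5.9·501 + 5.8·137 = 5350.5; centroid 5350.5/18.1 ≈ 295.61.

x ≈ 296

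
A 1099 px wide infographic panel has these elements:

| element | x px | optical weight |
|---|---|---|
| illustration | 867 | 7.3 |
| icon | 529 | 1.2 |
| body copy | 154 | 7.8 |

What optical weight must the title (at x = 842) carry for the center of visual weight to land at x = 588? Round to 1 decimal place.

w ≈ 5.6

Existing Σw = 16.3 (7.3 + 1.2 + 7.8); existing moment 7.3·867 + 1.2·529 + 7.8·154 = 8165.1.
Balance at x = 588 requires (8165.1 + w·842) / (16.3 + w) = 588.
Rearranging, w·(842 − 588) = 588·16.3 − 8165.1 = 1419.3, so w ≈ 1419.3/254 = 5.59.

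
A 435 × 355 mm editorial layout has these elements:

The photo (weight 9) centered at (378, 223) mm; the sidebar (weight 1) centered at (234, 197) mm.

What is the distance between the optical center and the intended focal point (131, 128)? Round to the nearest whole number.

Σw = 9 + 1 = 10.
x: (9·378 + 1·234) / 10 = 3636 / 10 ≈ 363.60
y: (9·223 + 1·197) / 10 = 2204 / 10 ≈ 220.40
Relative to (131, 128): Δ = (232.60, 92.40); |Δ| = √(232.60² + 92.40²) ≈ 250.28.

≈ 250 mm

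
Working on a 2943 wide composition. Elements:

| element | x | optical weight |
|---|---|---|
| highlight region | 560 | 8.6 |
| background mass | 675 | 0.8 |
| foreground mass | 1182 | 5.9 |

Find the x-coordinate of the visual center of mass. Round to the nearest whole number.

x ≈ 806

Weights sum to 8.6 + 0.8 + 5.9 = 15.3.
x-moment: 8.6·560 + 0.8·675 + 5.9·1182 = 12329.8; centroid 12329.8/15.3 ≈ 805.87.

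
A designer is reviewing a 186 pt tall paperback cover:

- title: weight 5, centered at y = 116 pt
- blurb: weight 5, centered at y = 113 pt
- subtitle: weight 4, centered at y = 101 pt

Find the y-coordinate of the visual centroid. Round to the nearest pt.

y ≈ 111

Total weight = 5 + 5 + 4 = 14.
Σw·y = 5·116 + 5·113 + 4·101 = 1549, so ȳ = 1549/14 ≈ 110.64.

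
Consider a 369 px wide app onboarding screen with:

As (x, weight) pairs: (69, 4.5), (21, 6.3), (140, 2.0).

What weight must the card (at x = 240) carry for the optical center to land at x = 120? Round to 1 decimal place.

w ≈ 6.8

Fixed elements: Σw = 4.5 + 6.3 + 2.0 = 12.8, Σw·x = 4.5·69 + 6.3·21 + 2.0·140 = 722.8.
Balance at x = 120 requires (722.8 + w·240) / (12.8 + w) = 120.
Rearranging, w·(240 − 120) = 120·12.8 − 722.8 = 813.2, so w ≈ 813.2/120 = 6.78.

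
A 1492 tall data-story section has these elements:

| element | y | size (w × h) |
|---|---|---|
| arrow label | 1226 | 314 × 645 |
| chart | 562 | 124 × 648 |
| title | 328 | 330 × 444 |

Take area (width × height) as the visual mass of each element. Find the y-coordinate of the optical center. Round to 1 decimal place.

Taking area as weight: arrow label 314·645 = 202530, chart 124·648 = 80352, title 330·444 = 146520. Sum 429402.
y: (202530·1226 + 80352·562 + 146520·328) / 429402 = 341518164 / 429402 ≈ 795.33

y ≈ 795.3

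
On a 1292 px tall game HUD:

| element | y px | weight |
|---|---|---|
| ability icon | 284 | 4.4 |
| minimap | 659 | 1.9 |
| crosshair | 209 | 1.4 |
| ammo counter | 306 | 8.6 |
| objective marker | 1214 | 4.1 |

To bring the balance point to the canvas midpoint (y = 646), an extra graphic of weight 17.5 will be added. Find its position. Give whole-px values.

After adding the extra graphic, total weight = 4.4 + 1.9 + 1.4 + 8.6 + 4.1 + 17.5 = 37.9.
y: target moment 37.9×646 = 24483.4; current 4.4·284 + 1.9·659 + 1.4·209 + 8.6·306 + 4.1·1214 = 10403.3; the extra graphic supplies 14080.1, so y = 14080.1/17.5 ≈ 804.58.

y ≈ 805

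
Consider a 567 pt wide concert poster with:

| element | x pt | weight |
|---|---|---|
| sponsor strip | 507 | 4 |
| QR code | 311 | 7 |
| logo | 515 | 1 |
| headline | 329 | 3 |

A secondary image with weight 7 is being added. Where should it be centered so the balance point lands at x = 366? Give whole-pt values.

x ≈ 335

With the secondary image, Σw becomes 4 + 7 + 1 + 3 + 7 = 22.
x: need Σw·x = 22·366 = 8052. Existing = 4·507 + 7·311 + 1·515 + 3·329 = 5707. Remainder 2345 / 7 ≈ 335.00.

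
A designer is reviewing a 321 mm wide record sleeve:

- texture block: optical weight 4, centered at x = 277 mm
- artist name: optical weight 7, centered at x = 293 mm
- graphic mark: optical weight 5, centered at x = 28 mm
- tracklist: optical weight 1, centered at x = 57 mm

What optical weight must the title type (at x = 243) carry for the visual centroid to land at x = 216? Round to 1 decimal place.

w ≈ 11.7

Fixed elements: Σw = 4 + 7 + 5 + 1 = 17, Σw·x = 4·277 + 7·293 + 5·28 + 1·57 = 3356.
Balance at x = 216 requires (3356 + w·243) / (17 + w) = 216.
Solving: w = (216·17 − 3356) / (243 − 216) = 316 / 27 ≈ 11.70.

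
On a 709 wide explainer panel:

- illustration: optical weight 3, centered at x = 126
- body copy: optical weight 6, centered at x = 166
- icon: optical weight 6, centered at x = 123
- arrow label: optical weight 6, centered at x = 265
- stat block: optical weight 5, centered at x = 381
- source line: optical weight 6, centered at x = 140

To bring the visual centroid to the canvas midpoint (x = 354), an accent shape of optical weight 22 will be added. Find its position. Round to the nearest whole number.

With the accent shape, Σw becomes 3 + 6 + 6 + 6 + 5 + 6 + 22 = 54.
x: target moment 54×354 = 19116; current 3·126 + 6·166 + 6·123 + 6·265 + 5·381 + 6·140 = 6447; the accent shape supplies 12669, so x = 12669/22 ≈ 575.86.

x ≈ 576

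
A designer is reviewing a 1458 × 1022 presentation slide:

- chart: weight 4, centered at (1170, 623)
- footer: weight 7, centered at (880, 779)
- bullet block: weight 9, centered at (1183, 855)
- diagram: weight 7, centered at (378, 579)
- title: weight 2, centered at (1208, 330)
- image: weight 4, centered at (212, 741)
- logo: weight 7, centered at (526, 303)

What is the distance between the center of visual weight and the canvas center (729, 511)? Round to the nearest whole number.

Total weight = 4 + 7 + 9 + 7 + 2 + 4 + 7 = 40.
x: moment 31079 / weight 40 ≈ 776.98
Σw·y = 25438; ȳ = 25438/40 ≈ 635.95.
Relative to (729, 511): Δ = (47.98, 124.95); |Δ| = √(47.98² + 124.95²) ≈ 133.84.

≈ 134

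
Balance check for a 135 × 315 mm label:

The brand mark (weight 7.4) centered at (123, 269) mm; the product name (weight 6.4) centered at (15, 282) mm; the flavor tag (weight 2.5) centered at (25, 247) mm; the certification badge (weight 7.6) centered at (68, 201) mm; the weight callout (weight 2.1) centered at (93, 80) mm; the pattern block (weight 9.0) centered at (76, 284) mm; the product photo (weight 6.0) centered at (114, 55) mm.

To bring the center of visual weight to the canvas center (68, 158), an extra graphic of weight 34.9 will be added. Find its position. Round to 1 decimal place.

(57.7, 85.9)

New total weight: (7.4 + 6.4 + 2.5 + 7.6 + 2.1 + 9.0 + 6.0) + 34.9 = 75.9.
x: need Σw·x = 75.9·68 = 5161.2. Existing = 7.4·123 + 6.4·15 + 2.5·25 + 7.6·68 + 2.1·93 + 9.0·76 + 6.0·114 = 3148.8. Remainder 2012.4 / 34.9 ≈ 57.66.
y: need Σw·y = 75.9·158 = 11992.2. Existing = 7.4·269 + 6.4·282 + 2.5·247 + 7.6·201 + 2.1·80 + 9.0·284 + 6.0·55 = 8994.5. Remainder 2997.7 / 34.9 ≈ 85.89.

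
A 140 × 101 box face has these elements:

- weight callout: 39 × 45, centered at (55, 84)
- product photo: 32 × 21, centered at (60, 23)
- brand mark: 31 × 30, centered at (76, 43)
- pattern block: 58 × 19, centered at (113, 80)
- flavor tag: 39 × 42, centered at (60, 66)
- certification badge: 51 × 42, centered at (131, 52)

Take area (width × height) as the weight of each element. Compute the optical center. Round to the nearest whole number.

Taking area as weight: weight callout 39·45 = 1755, product photo 32·21 = 672, brand mark 31·30 = 930, pattern block 58·19 = 1102, flavor tag 39·42 = 1638, certification badge 51·42 = 2142. Sum 8239.
x: moment 710933 / weight 8239 ≈ 86.29
Σw·y = 510518; ȳ = 510518/8239 ≈ 61.96.

(86, 62)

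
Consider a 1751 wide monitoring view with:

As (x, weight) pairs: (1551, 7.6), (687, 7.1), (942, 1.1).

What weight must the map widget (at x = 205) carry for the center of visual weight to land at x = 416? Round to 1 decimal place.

w ≈ 52.7

Fixed elements: Σw = 7.6 + 7.1 + 1.1 = 15.8, Σw·x = 7.6·1551 + 7.1·687 + 1.1·942 = 17701.5.
For the centroid to hit 416: (17701.5 + w·205) / (15.8 + w) = 416.
Solving: w = (416·15.8 − 17701.5) / (205 − 416) = -11128.7 / -211 ≈ 52.74.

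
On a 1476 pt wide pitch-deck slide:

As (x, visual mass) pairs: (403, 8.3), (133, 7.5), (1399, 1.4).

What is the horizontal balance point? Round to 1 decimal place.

x ≈ 366.3

Total weight = 8.3 + 7.5 + 1.4 = 17.2.
Σw·x = 8.3·403 + 7.5·133 + 1.4·1399 = 6301.0, so x̄ = 6301.0/17.2 ≈ 366.34.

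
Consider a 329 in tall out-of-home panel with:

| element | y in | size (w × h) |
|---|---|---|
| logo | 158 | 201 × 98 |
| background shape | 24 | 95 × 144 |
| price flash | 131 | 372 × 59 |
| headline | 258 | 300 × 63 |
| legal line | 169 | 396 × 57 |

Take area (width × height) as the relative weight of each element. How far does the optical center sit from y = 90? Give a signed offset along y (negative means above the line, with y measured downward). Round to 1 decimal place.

Areas: logo 201·98 = 19698, background shape 95·144 = 13680, price flash 372·59 = 21948, headline 300·63 = 18900, legal line 396·57 = 22572. Total weight = 96798.
Σw·y = 19698·158 + 13680·24 + 21948·131 + 18900·258 + 22572·169 = 15006660, so ȳ = 15006660/96798 ≈ 155.03.
Against y = 90, that's 155.03 − 90 = 65.03.

≈ 65.0 in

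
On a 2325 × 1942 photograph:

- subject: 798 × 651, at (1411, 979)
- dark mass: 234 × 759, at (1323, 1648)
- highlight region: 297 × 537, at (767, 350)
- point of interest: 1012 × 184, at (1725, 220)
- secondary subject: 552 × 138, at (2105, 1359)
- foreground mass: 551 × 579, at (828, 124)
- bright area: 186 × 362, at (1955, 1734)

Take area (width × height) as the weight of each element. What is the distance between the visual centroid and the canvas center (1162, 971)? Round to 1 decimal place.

Areas → weights: subject 798·651 = 519498, dark mass 234·759 = 177606, highlight region 297·537 = 159489, point of interest 1012·184 = 186208, secondary subject 552·138 = 76176, foreground mass 551·579 = 319029, bright area 186·362 = 67332; Σw = 1505338.
x-moment: 519498·1411 + 177606·1323 + 159489·767 + 186208·1725 + 76176·2105 + 319029·828 + 67332·1955 = 1967661831; centroid 1967661831/1505338 ≈ 1307.12.
y-moment: 519498·979 + 177606·1648 + 159489·350 + 186208·220 + 76176·1359 + 319029·124 + 67332·1734 = 1157906608; centroid 1157906608/1505338 ≈ 769.20.
From (1162, 971): dx = 145.12, dy = -201.80, so the distance is √(dx²+dy²) ≈ 248.56.

≈ 248.6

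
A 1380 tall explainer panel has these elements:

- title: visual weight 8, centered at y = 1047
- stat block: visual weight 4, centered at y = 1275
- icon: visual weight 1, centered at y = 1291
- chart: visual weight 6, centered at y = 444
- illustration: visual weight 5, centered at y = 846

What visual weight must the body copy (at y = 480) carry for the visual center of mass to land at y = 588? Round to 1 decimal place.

w ≈ 69.9

Existing Σw = 24 (8 + 4 + 1 + 6 + 5); existing moment 8·1047 + 4·1275 + 1·1291 + 6·444 + 5·846 = 21661.
Set Σw·y/Σw = 588: (21661 + 480w) = 588·(24 + w).
Rearranging, w·(480 − 588) = 588·24 − 21661 = -7549, so w ≈ -7549/-108 = 69.90.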